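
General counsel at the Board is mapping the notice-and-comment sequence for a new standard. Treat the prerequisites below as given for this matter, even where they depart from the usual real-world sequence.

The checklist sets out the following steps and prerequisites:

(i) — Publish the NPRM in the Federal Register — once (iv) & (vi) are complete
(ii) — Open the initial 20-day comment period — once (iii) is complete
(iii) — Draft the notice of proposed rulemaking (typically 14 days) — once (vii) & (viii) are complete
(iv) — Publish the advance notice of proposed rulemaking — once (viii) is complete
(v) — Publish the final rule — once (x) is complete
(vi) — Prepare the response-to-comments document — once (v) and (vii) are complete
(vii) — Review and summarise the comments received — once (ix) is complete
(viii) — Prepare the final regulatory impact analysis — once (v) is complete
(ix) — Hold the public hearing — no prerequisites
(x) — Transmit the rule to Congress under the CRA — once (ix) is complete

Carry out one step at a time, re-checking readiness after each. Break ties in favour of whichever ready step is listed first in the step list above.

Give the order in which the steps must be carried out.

(ix), (vii), (x), (v), (vi), (viii), (iii), (ii), (iv), (i)

(ix) is the only step with nothing outstanding, so it goes first.
(vii) and (x) are both available; (vii) is listed earlier → (vii).
(x) is the only step now ready → (x).
(v) is the only step now ready → (v).
Now (vi) and (viii) have their prerequisites met. (vi) is listed earlier, so (vi) next.
Next only (viii) has its prerequisites met → (viii).
(iii) and (iv) are both available; (iii) is listed earlier → (iii).
(ii) now also ready, so the ready set is {(ii), (iv)}; (ii) is listed earlier → (ii).
(iv) needed (viii), now all done → (iv).
(i) needed (iv) and (vi), now all done → (i).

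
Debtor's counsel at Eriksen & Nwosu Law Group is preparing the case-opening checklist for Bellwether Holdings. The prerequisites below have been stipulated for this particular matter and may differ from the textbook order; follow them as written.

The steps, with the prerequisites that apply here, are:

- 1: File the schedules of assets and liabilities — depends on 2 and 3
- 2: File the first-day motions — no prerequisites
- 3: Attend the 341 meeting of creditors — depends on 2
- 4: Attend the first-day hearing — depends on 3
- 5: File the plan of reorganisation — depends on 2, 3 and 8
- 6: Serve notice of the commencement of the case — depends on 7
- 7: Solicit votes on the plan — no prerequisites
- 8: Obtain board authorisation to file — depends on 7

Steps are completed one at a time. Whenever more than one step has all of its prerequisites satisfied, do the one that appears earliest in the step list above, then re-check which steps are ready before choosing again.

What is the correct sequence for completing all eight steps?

2 3 1 4 7 6 8 5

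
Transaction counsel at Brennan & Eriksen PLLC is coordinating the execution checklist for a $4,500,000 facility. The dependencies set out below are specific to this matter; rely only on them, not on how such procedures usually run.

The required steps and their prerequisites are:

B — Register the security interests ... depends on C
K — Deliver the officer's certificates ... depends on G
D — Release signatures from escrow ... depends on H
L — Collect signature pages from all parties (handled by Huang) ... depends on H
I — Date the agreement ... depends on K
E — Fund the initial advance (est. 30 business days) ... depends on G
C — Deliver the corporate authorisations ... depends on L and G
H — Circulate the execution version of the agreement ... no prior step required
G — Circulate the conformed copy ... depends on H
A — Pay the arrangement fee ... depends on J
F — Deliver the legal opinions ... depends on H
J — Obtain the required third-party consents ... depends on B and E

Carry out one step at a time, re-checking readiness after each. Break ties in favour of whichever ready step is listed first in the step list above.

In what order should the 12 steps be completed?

H has no prerequisites → H first.
Now D, L, G and F have their prerequisites met. D is listed earlier, so D next.
Now L, G and F have their prerequisites met. L is listed earlier, so L next.
Now G and F have their prerequisites met. G is listed earlier, so G next.
Ready: K, E, C and F. K is listed earlier → K.
I, E, C and F are all available; I is listed earlier → I.
E, C and F are all available; E is listed earlier → E.
Ready: C and F. C is listed earlier → C.
B and F are both available; B is listed earlier → B.
J now also ready, so the ready set is {F, J}; F is listed earlier → F.
J needed B and E, now all done → J.
Next only A has its prerequisites met → A.

H, D, L, G, K, I, E, C, B, F, J, A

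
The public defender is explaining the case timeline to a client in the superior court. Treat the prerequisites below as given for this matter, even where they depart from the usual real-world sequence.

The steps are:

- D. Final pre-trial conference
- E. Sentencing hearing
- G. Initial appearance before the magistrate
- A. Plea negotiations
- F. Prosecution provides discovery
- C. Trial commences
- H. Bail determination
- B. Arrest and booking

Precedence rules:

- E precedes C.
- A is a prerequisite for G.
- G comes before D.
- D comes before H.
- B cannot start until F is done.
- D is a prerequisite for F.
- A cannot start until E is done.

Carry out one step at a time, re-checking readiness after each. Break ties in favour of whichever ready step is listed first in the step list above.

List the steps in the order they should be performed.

E is the only step with nothing outstanding, so it goes first.
A and C are both available; A is listed earlier → A.
G and C are both available; G is listed earlier → G.
Ready: D and C. D is listed earlier → D.
F, C and H are all available; F is listed earlier → F.
B now also ready, so the ready set is {C, H, B}; C is listed earlier → C.
H and B are both available; H is listed earlier → H.
B needed F, now all done → B.

E → A → G → D → F → C → H → B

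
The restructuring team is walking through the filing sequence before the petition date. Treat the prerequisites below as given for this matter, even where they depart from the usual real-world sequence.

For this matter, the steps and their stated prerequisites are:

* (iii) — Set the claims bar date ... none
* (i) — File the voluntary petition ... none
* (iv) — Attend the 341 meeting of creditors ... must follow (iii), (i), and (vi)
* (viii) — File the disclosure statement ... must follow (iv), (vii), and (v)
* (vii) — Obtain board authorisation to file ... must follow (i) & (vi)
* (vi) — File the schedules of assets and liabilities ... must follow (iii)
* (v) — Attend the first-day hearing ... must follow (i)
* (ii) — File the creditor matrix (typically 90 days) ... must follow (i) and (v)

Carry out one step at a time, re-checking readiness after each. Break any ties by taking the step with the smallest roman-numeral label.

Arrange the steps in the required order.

(i) and (iii) have no prerequisites; (i) has the earlier label, so (i) is first.
(iii) and (v) are both available; (iii) has the earlier label → (iii).
(vi) now also ready, so the ready set is {(v), (vi)}; (v) has the earlier label → (v).
Ready: (ii) and (vi). (ii) has the earlier label → (ii).
(vi) needed (iii), now all done → (vi).
Ready: (iv) and (vii). (iv) has the earlier label → (iv).
(vii) needed (i) and (vi), now all done → (vii).
That leaves (viii) as the only ready step → (viii).

(i), (iii), (v), (ii), (vi), (iv), (vii), (viii)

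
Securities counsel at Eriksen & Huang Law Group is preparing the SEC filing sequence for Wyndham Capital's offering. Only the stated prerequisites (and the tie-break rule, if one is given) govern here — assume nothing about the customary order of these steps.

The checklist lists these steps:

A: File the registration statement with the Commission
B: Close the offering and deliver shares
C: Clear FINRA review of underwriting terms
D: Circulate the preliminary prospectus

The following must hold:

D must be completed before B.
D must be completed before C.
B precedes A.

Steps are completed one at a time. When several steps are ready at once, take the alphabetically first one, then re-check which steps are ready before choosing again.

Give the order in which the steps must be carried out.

D, B, A, C

D has no prerequisites → D first.
Ready: B and C. B has the earlier label → B.
A and C are both available; A has the earlier label → A.
C is the only step now ready → C.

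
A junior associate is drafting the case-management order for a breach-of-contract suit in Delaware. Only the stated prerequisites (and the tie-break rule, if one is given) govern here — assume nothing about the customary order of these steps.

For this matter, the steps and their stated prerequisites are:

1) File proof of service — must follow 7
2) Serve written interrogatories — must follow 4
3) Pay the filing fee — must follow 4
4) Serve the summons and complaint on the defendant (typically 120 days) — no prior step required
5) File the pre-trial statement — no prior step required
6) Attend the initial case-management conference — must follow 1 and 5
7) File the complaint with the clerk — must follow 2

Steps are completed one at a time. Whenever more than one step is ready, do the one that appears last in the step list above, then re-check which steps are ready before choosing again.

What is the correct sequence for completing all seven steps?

5, 4, 3, 2, 7, 1, 6

Nothing is required for 5 and 4. 5 is listed later → 5 first.
4 is the only step now ready → 4.
Ready: 3 and 2. 3 is listed later → 3.
2 needed 4, now all done → 2.
7 needed 2, now all done → 7.
That leaves 1 as the only ready step → 1.
6 needed 5 and 1, now all done → 6.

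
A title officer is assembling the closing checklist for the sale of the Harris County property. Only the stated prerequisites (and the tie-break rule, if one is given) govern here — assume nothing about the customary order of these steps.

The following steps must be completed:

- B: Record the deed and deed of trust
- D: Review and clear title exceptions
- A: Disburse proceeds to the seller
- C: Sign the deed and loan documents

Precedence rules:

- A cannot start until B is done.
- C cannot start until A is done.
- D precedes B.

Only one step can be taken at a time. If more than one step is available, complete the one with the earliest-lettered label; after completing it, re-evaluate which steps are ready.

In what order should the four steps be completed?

D, B, A, C

Only D has no prerequisites, so it is first.
That leaves B as the only ready step → B.
A needed B, now all done → A.
C needed A, now all done → C.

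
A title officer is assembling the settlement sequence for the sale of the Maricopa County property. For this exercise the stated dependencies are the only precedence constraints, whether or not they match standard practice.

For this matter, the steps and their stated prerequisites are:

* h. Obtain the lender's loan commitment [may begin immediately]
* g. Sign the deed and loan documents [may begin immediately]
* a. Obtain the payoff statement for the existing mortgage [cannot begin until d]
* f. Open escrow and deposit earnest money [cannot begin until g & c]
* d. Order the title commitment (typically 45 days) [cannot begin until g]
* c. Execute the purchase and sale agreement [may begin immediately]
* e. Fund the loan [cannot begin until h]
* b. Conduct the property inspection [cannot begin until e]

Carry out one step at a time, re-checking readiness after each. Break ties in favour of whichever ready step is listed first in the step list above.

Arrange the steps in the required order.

Nothing is required for h, g and c. h is listed earlier → h first.
e now also ready, so the ready set is {g, c, e}; g is listed earlier → g.
d now also ready, so the ready set is {d, c, e}; d is listed earlier → d.
a, c and e are all available; a is listed earlier → a.
c and e are both available; c is listed earlier → c.
f now also ready, so the ready set is {f, e}; f is listed earlier → f.
e needed h, now all done → e.
Next only b has its prerequisites met → b.

h, g, d, a, c, f, e, b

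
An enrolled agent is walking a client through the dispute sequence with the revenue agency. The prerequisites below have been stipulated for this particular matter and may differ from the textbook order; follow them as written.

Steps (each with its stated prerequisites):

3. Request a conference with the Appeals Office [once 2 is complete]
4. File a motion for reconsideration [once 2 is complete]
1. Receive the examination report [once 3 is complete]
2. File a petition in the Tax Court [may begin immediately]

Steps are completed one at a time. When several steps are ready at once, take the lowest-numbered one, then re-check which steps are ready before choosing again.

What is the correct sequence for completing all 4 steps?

2 3 1 4

Only 2 has no prerequisites, so it is first.
3 and 4 are both available; 3 has the earlier label → 3.
1 now also ready, so the ready set is {1, 4}; 1 has the earlier label → 1.
4 is the only step now ready → 4.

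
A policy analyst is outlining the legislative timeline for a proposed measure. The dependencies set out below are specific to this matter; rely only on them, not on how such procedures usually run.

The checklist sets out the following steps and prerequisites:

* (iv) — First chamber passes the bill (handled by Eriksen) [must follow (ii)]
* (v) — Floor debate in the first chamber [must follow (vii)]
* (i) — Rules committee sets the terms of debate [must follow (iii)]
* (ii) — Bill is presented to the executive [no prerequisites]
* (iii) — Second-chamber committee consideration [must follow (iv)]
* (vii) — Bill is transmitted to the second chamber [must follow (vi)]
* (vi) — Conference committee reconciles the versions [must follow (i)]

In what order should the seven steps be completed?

(ii), (iv), (iii), (i), (vi), (vii), (v)

(ii) has no prerequisites → (ii) first.
(iv) is the only step now ready → (iv).
(iii) is the only step now ready → (iii).
That leaves (i) as the only ready step → (i).
(vi) needed (i), now all done → (vi).
That leaves (vii) as the only ready step → (vii).
That leaves (v) as the only ready step → (v).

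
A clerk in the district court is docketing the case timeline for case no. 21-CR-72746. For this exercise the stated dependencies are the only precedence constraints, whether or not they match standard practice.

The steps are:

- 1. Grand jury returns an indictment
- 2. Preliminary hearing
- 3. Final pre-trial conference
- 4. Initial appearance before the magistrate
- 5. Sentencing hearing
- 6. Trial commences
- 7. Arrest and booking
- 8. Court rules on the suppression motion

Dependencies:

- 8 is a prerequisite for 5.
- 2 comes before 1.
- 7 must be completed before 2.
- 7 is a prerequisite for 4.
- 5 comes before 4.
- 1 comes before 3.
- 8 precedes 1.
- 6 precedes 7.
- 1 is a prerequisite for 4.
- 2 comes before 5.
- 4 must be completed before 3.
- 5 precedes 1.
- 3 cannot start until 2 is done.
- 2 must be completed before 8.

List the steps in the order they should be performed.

Only 6 has no prerequisites, so it is first.
7 is the only step now ready → 7.
2 is the only step now ready → 2.
8 is the only step now ready → 8.
Next only 5 has its prerequisites met → 5.
1 needed 2, 5 and 8, now all done → 1.
4 needed 1, 5 and 7, now all done → 4.
That leaves 3 as the only ready step → 3.

6 7 2 8 5 1 4 3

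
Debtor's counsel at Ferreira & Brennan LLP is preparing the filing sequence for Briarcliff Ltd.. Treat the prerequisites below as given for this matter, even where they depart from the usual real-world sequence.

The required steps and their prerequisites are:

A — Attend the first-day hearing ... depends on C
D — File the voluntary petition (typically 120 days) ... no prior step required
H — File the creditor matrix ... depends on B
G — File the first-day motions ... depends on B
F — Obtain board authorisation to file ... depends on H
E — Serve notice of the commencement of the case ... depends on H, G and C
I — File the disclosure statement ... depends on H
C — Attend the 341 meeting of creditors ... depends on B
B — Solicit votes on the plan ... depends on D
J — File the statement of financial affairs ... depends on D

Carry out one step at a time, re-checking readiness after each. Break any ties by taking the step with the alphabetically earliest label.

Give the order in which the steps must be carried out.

D has no prerequisites → D first.
Ready: B and J. B has the earlier label → B.
Ready: C, G, H and J. C has the earlier label → C.
A now also ready, so the ready set is {A, G, H, J}; A has the earlier label → A.
Ready: G, H and J. G has the earlier label → G.
Ready: H and J. H has the earlier label → H.
E, F and I now also ready, so the ready set is {E, F, I, J}; E has the earlier label → E.
Now F, I and J have their prerequisites met. F has the earlier label, so F next.
Now I and J have their prerequisites met. I has the earlier label, so I next.
J is the only step now ready → J.

D → B → C → A → G → H → E → F → I → J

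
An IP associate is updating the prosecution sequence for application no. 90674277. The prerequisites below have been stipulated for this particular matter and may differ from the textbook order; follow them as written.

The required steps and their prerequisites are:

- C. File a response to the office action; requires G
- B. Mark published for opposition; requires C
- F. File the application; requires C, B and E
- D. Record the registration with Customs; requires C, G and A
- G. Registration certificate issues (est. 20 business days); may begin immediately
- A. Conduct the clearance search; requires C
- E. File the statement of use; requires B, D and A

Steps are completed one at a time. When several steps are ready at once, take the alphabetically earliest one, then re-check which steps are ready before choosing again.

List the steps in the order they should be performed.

G, C, A, B, D, E, F

Only G has no prerequisites, so it is first.
Next only C has its prerequisites met → C.
Now A and B have their prerequisites met. A has the earlier label, so A next.
B and D are both available; B has the earlier label → B.
D is the only step now ready → D.
That leaves E as the only ready step → E.
That leaves F as the only ready step → F.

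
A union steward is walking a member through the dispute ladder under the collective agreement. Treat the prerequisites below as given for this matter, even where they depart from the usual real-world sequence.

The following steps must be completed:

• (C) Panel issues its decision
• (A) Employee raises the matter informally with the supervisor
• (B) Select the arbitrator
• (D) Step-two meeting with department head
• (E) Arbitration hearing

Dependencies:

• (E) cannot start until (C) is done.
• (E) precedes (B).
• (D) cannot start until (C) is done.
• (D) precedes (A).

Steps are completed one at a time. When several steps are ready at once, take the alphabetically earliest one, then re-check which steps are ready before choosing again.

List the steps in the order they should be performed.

(C) → (D) → (A) → (E) → (B)

(C) has no prerequisites → (C) first.
Now (D) and (E) have their prerequisites met. (D) has the earlier label, so (D) next.
Ready: (A) and (E). (A) has the earlier label → (A).
(E) needed (C), now all done → (E).
(B) needed (E), now all done → (B).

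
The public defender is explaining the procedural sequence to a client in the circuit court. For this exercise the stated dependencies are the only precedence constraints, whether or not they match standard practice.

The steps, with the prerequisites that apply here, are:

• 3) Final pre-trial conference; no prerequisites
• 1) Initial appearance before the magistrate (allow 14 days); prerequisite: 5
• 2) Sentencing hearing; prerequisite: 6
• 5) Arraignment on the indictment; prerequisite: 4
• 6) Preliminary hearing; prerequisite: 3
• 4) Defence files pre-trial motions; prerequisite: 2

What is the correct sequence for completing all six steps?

3 6 2 4 5 1

Only 3 has no prerequisites, so it is first.
Next only 6 has its prerequisites met → 6.
2 needed 6, now all done → 2.
Next only 4 has its prerequisites met → 4.
That leaves 5 as the only ready step → 5.
Next only 1 has its prerequisites met → 1.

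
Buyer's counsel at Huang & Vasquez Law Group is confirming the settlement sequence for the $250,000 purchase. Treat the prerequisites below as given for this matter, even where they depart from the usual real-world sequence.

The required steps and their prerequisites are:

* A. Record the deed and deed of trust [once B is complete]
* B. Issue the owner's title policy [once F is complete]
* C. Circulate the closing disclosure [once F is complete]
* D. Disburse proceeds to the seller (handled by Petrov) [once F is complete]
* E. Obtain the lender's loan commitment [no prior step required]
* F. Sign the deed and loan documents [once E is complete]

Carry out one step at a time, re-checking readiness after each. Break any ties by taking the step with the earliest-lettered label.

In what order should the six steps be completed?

E, F, B, A, C, D

Only E has no prerequisites, so it is first.
F is the only step now ready → F.
B, C and D are all available; B has the earlier label → B.
A now also ready, so the ready set is {A, C, D}; A has the earlier label → A.
Ready: C and D. C has the earlier label → C.
That leaves D as the only ready step → D.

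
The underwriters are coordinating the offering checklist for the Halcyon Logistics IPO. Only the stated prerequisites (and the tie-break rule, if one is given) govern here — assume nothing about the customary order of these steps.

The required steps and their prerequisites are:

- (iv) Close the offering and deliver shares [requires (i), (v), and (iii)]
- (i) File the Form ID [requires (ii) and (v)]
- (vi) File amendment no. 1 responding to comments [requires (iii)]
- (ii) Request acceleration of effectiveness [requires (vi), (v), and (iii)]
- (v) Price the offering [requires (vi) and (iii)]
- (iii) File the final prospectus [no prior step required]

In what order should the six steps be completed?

(iii), (vi), (v), (ii), (i), (iv)

(iii) has no prerequisites → (iii) first.
(vi) needed (iii), now all done → (vi).
(v) needed (vi) and (iii), now all done → (v).
(ii) is the only step now ready → (ii).
(i) is the only step now ready → (i).
Next only (iv) has its prerequisites met → (iv).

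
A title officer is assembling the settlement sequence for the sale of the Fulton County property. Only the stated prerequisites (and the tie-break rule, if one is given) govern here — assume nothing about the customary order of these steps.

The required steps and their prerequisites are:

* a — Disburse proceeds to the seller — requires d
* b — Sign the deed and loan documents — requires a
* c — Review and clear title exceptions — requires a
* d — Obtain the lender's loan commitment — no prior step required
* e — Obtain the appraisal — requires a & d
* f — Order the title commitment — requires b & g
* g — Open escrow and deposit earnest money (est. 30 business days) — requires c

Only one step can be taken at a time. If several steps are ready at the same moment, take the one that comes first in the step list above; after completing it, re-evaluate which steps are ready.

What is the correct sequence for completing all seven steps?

d is the only step with nothing outstanding, so it goes first.
a is the only step now ready → a.
Ready: b, c and e. b is listed earlier → b.
Ready: c and e. c is listed earlier → c.
g now also ready, so the ready set is {e, g}; e is listed earlier → e.
g needed c, now all done → g.
f is the only step now ready → f.

d, a, b, c, e, g, f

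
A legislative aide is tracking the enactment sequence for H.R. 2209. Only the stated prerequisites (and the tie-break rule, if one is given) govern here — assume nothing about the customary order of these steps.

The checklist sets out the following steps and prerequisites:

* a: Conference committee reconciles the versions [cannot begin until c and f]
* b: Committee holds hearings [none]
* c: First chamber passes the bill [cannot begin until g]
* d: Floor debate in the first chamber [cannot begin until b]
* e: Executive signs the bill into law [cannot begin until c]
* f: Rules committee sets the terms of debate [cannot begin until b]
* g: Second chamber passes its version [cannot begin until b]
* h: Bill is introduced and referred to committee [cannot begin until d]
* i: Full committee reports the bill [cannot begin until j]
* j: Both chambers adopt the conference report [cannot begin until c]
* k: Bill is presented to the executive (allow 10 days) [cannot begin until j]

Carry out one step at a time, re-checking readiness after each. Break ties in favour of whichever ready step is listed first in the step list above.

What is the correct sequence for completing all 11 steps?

b → d → f → g → c → a → e → h → j → i → k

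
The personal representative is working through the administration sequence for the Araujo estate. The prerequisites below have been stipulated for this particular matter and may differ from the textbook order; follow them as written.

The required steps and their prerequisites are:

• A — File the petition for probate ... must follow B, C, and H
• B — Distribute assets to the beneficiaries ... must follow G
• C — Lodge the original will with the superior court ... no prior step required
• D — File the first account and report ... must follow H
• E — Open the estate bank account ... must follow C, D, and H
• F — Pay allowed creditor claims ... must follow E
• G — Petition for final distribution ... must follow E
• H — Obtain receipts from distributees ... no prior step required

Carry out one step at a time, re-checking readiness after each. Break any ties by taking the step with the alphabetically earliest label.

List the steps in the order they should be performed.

C H D E F G B A

C and H have no prerequisites; C has the earlier label, so C is first.
That leaves H as the only ready step → H.
D needed H, now all done → D.
E needed C, D and H, now all done → E.
Now F and G have their prerequisites met. F has the earlier label, so F next.
G needed E, now all done → G.
B is the only step now ready → B.
A needed B, C and H, now all done → A.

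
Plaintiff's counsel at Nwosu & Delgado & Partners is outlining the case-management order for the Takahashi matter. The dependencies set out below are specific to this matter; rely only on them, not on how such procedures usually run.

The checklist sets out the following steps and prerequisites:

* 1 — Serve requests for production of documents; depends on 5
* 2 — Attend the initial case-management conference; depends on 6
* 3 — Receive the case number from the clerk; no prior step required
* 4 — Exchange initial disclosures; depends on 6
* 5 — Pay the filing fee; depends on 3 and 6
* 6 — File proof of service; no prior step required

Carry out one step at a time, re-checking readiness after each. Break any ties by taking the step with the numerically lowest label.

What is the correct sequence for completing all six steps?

Nothing is required for 3 and 6. 3 has the earlier label → 3 first.
Next only 6 has its prerequisites met → 6.
Ready: 2, 4 and 5. 2 has the earlier label → 2.
4 and 5 are both available; 4 has the earlier label → 4.
5 needed 3 and 6, now all done → 5.
1 needed 5, now all done → 1.

3 6 2 4 5 1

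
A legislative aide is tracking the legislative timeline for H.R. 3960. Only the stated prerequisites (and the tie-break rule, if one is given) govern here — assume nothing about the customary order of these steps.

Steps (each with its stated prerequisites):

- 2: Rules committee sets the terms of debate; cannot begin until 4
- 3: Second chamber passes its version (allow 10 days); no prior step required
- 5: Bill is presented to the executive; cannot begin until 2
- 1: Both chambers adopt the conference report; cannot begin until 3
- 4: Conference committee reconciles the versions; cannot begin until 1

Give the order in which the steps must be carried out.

3 is the only step with nothing outstanding, so it goes first.
That leaves 1 as the only ready step → 1.
That leaves 4 as the only ready step → 4.
2 needed 4, now all done → 2.
5 needed 2, now all done → 5.

3 → 1 → 4 → 2 → 5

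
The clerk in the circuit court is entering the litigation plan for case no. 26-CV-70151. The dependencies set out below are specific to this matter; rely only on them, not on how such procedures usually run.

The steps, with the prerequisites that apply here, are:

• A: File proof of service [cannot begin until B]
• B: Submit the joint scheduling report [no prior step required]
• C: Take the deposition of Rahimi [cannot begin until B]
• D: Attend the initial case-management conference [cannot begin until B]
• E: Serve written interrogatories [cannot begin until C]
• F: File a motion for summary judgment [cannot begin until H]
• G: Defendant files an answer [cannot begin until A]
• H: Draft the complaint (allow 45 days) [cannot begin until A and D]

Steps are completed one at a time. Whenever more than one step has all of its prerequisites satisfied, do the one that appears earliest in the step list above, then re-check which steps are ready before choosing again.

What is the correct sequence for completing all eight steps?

B → A → C → D → E → G → H → F

Only B has no prerequisites, so it is first.
Ready: A, C and D. A is listed earlier → A.
C, D and G are all available; C is listed earlier → C.
Now D, E and G have their prerequisites met. D is listed earlier, so D next.
H now also ready, so the ready set is {E, G, H}; E is listed earlier → E.
Now G and H have their prerequisites met. G is listed earlier, so G next.
H needed A and D, now all done → H.
F is the only step now ready → F.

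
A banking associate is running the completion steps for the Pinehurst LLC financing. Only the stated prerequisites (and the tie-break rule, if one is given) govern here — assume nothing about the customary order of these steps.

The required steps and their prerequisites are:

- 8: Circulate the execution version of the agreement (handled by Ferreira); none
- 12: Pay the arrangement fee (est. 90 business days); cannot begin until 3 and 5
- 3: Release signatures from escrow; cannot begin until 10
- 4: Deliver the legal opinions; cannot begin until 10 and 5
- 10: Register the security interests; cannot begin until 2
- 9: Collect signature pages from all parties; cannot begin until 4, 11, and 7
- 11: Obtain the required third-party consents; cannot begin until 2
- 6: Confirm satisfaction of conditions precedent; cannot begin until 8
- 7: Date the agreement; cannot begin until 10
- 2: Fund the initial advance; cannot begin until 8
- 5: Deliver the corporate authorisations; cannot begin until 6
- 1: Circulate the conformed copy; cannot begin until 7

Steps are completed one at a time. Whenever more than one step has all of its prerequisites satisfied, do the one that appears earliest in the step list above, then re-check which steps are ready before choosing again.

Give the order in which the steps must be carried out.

Only 8 has no prerequisites, so it is first.
Ready: 6 and 2. 6 is listed earlier → 6.
5 now also ready, so the ready set is {2, 5}; 2 is listed earlier → 2.
10 and 11 now also ready, so the ready set is {10, 11, 5}; 10 is listed earlier → 10.
3, 11, 7 and 5 are all available; 3 is listed earlier → 3.
11, 7 and 5 are all available; 11 is listed earlier → 11.
7 and 5 are both available; 7 is listed earlier → 7.
Now 5 and 1 have their prerequisites met. 5 is listed earlier, so 5 next.
12, 4 and 1 are all available; 12 is listed earlier → 12.
4 and 1 are both available; 4 is listed earlier → 4.
9 now also ready, so the ready set is {9, 1}; 9 is listed earlier → 9.
1 needed 7, now all done → 1.

8 → 6 → 2 → 10 → 3 → 11 → 7 → 5 → 12 → 4 → 9 → 1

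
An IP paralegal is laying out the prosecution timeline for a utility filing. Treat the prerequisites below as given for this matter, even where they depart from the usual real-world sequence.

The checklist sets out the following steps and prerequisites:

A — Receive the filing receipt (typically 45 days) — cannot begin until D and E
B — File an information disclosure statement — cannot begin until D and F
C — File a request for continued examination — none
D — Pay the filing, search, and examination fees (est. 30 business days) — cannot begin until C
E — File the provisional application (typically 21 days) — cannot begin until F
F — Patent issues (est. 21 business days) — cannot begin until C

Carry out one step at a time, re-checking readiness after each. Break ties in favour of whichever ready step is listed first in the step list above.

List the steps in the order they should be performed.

Only C has no prerequisites, so it is first.
Now D and F have their prerequisites met. D is listed earlier, so D next.
F is the only step now ready → F.
Ready: B and E. B is listed earlier → B.
E needed F, now all done → E.
That leaves A as the only ready step → A.

C, D, F, B, E, A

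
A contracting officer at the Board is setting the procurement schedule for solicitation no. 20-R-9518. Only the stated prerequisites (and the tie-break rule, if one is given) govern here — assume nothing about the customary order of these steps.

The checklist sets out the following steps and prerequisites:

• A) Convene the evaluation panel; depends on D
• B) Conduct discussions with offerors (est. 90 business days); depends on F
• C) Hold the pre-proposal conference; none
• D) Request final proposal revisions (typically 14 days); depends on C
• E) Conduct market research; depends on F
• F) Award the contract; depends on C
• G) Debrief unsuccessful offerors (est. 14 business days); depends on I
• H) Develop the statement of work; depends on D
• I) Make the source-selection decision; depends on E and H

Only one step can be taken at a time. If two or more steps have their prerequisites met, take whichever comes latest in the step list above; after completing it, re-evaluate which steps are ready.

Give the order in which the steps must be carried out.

C has no prerequisites → C first.
Now F and D have their prerequisites met. F is listed later, so F next.
Ready: E, D and B. E is listed later → E.
D and B are both available; D is listed later → D.
H and A now also ready, so the ready set is {H, B, A}; H is listed later → H.
I, B and A are all available; I is listed later → I.
G, B and A are all available; G is listed later → G.
Ready: B and A. B is listed later → B.
A needed D, now all done → A.

C, F, E, D, H, I, G, B, A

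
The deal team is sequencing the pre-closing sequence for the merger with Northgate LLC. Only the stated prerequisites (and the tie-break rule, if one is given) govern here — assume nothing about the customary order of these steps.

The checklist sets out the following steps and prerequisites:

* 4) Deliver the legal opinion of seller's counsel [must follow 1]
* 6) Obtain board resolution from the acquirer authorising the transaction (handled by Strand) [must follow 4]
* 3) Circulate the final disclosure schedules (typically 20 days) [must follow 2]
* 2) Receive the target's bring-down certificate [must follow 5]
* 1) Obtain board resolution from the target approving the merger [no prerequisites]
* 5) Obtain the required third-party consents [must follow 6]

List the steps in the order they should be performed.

1 is the only step with nothing outstanding, so it goes first.
4 is the only step now ready → 4.
That leaves 6 as the only ready step → 6.
That leaves 5 as the only ready step → 5.
2 needed 5, now all done → 2.
3 needed 2, now all done → 3.

1, 4, 6, 5, 2, 3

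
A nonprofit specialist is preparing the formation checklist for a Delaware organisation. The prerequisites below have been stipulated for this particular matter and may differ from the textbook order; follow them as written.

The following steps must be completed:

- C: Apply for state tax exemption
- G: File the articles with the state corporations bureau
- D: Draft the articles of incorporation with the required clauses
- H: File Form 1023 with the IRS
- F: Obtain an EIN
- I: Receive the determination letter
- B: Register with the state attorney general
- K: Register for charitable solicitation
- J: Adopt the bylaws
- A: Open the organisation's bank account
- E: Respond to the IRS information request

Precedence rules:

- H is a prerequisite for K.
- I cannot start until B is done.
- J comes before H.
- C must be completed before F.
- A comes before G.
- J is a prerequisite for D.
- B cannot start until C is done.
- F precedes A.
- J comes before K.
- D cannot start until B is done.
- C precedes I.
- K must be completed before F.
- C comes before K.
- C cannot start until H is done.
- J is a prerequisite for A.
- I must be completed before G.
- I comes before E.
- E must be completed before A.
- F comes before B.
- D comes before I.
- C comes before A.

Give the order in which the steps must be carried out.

J, H, C, K, F, B, D, I, E, A, G

J has no prerequisites → J first.
Next only H has its prerequisites met → H.
C is the only step now ready → C.
Next only K has its prerequisites met → K.
F needed C and K, now all done → F.
Next only B has its prerequisites met → B.
That leaves D as the only ready step → D.
I is the only step now ready → I.
E is the only step now ready → E.
Next only A has its prerequisites met → A.
G needed I and A, now all done → G.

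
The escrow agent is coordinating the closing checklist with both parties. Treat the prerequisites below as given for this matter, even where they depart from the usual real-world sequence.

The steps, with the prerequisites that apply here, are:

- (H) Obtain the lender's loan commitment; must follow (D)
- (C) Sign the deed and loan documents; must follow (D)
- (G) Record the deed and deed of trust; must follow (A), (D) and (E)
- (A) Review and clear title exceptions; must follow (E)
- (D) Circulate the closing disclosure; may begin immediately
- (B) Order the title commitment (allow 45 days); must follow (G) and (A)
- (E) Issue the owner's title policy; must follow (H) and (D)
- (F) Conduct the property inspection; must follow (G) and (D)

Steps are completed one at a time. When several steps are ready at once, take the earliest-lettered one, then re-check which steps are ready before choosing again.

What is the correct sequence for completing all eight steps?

(D) has no prerequisites → (D) first.
(C) and (H) are both available; (C) has the earlier label → (C).
Next only (H) has its prerequisites met → (H).
Next only (E) has its prerequisites met → (E).
That leaves (A) as the only ready step → (A).
That leaves (G) as the only ready step → (G).
(B) and (F) are both available; (B) has the earlier label → (B).
(F) needed (D) and (G), now all done → (F).

(D) (C) (H) (E) (A) (G) (B) (F)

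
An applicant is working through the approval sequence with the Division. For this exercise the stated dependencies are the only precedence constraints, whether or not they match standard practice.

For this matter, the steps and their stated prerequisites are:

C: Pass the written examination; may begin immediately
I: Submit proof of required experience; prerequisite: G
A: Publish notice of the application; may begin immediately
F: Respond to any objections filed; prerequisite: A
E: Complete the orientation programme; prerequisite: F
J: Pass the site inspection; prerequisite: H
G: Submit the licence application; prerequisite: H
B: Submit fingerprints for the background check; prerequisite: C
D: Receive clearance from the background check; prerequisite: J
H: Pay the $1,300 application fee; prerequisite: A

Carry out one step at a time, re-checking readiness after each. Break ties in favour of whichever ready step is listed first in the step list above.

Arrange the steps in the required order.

C A F E B H J G I D

Nothing is required for C and A. C is listed earlier → C first.
A and B are both available; A is listed earlier → A.
F and H now also ready, so the ready set is {F, B, H}; F is listed earlier → F.
E now also ready, so the ready set is {E, B, H}; E is listed earlier → E.
B and H are both available; B is listed earlier → B.
H is the only step now ready → H.
J and G are both available; J is listed earlier → J.
D now also ready, so the ready set is {G, D}; G is listed earlier → G.
I and D are both available; I is listed earlier → I.
Next only D has its prerequisites met → D.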